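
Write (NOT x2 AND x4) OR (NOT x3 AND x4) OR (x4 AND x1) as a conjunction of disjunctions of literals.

(NOT x2 OR NOT x3 OR x1) AND x4

(NOT x2 AND x4) OR (NOT x3 AND x4) OR (x4 AND x1)
= (NOT x2 OR NOT x3 OR x4) AND (NOT x2 OR NOT x3 OR x1) AND (NOT x2 OR x4 OR x4) AND (NOT x2 OR x4 OR x1) AND (x4 OR NOT x3 OR x4) AND (x4 OR NOT x3 OR x1) AND (x4 OR x4 OR x4) AND (x4 OR x4 OR x1)
= (NOT x2 OR NOT x3 OR x1) AND x4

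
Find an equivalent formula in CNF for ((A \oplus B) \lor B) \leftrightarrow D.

(\lnot A \lor B \lor D) \land (\lnot B \lor D) \land (\lnot D \lor A \lor B)

((A \oplus B) \lor B) \leftrightarrow D
≡ (((A \oplus B) \lor B) \to D) \land (D \to ((A \oplus B) \lor B))   [eliminate \leftrightarrow]
≡ (\lnot ((A \oplus B) \lor B) \lor D) \land (D \to ((A \oplus B) \lor B))   [eliminate \to]
≡ (\lnot (((A \lor B) \land \lnot (A \land B)) \lor B) \lor D) \land (D \to ((A \oplus B) \lor B))   [expand \oplus]
≡ (\lnot (((A \lor B) \land \lnot (A \land B)) \lor B) \lor D) \land (\lnot D \lor (A \oplus B) \lor B)   [eliminate \to]
≡ (\lnot (((A \lor B) \land \lnot (A \land B)) \lor B) \lor D) \land (\lnot D \lor ((A \lor B) \land \lnot (A \land B)) \lor B)   [expand \oplus]
≡ ((\lnot ((A \lor B) \land \lnot (A \land B)) \land \lnot B) \lor D) \land (\lnot D \lor ((A \lor B) \land \lnot (A \land B)) \lor B)   [De Morgan]
≡ (((\lnot (A \lor B) \lor \lnot \lnot (A \land B)) \land \lnot B) \lor D) \land (\lnot D \lor ((A \lor B) \land \lnot (A \land B)) \lor B)   [De Morgan]
≡ ((((\lnot A \land \lnot B) \lor \lnot \lnot (A \land B)) \land \lnot B) \lor D) \land (\lnot D \lor ((A \lor B) \land \lnot (A \land B)) \lor B)   [De Morgan]
≡ ((((\lnot A \land \lnot B) \lor (A \land B)) \land \lnot B) \lor D) \land (\lnot D \lor ((A \lor B) \land \lnot (A \land B)) \lor B)   [double negation]
≡ ((((\lnot A \land \lnot B) \lor (A \land B)) \land \lnot B) \lor D) \land (\lnot D \lor ((A \lor B) \land (\lnot A \lor \lnot B)) \lor B)   [De Morgan]
≡ (\lnot A \lor A \lor D) \land (\lnot A \lor B \lor D) \land (\lnot B \lor A \lor D) \land (\lnot B \lor B \lor D) \land (\lnot B \lor D) \land (\lnot D \lor A \lor B \lor B) \land (\lnot D \lor \lnot A \lor \lnot B \lor B)   [distribute \lor over \land]
≡ (\lnot A \lor B \lor D) \land (\lnot B \lor D) \land (\lnot D \lor A \lor B)   [simplify]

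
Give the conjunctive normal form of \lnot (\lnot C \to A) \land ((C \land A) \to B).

\lnot (\lnot C \to A) \land ((C \land A) \to B)
= \lnot (\lnot \lnot C \lor A) \land ((C \land A) \to B)   [eliminate \to]
= \lnot (\lnot \lnot C \lor A) \land (\lnot (C \land A) \lor B)   [eliminate \to]
= \lnot \lnot \lnot C \land \lnot A \land (\lnot (C \land A) \lor B)   [De Morgan]
= \lnot C \land \lnot A \land (\lnot (C \land A) \lor B)   [double negation]
= \lnot C \land \lnot A \land (\lnot C \lor \lnot A \lor B)   [De Morgan]
= \lnot C \land \lnot A   [simplify]

\lnot C \land \lnot A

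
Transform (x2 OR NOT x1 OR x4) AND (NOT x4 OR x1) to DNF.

(x2 AND NOT x4) OR (x2 AND x1) OR (NOT x1 AND NOT x4) OR (x4 AND x1)

(x2 OR NOT x1 OR x4) AND (NOT x4 OR x1)
= (x2 AND NOT x4) OR (x2 AND x1) OR (NOT x1 AND NOT x4) OR (NOT x1 AND x1) OR (x4 AND NOT x4) OR (x4 AND x1)   [distribute AND over OR]
= (x2 AND NOT x4) OR (x2 AND x1) OR (NOT x1 AND NOT x4) OR (x4 AND x1)   [simplify]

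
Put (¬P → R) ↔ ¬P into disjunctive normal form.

¬P ∧ R

(¬P → R) ↔ ¬P
= ((¬P → R) → ¬P) ∧ (¬P → (¬P → R))   [eliminate ↔]
= (¬(¬P → R) ∨ ¬P) ∧ (¬P → (¬P → R))   [eliminate →]
= (¬(¬¬P ∨ R) ∨ ¬P) ∧ (¬P → (¬P → R))   [eliminate →]
= (¬(¬¬P ∨ R) ∨ ¬P) ∧ (¬¬P ∨ (¬P → R))   [eliminate →]
= (¬(¬¬P ∨ R) ∨ ¬P) ∧ (¬¬P ∨ ¬¬P ∨ R)   [eliminate →]
= ((¬¬¬P ∧ ¬R) ∨ ¬P) ∧ (¬¬P ∨ ¬¬P ∨ R)   [De Morgan]
= ((¬P ∧ ¬R) ∨ ¬P) ∧ (¬¬P ∨ ¬¬P ∨ R)   [double negation]
= ((¬P ∧ ¬R) ∨ ¬P) ∧ (P ∨ ¬¬P ∨ R)   [double negation]
= ((¬P ∧ ¬R) ∨ ¬P) ∧ (P ∨ P ∨ R)   [double negation]
= (¬P ∧ ¬R ∧ P) ∨ (¬P ∧ ¬R ∧ P) ∨ (¬P ∧ ¬R ∧ R) ∨ (¬P ∧ P) ∨ (¬P ∧ P) ∨ (¬P ∧ R)   [distribute ∧ over ∨]
= ¬P ∧ R   [simplify]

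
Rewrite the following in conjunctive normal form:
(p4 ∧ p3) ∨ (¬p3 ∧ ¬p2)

(p4 ∨ ¬p3) ∧ (p4 ∨ ¬p2) ∧ (p3 ∨ ¬p2)

(p4 ∧ p3) ∨ (¬p3 ∧ ¬p2)
≡ (p4 ∨ ¬p3) ∧ (p4 ∨ ¬p2) ∧ (p3 ∨ ¬p3) ∧ (p3 ∨ ¬p2)
≡ (p4 ∨ ¬p3) ∧ (p4 ∨ ¬p2) ∧ (p3 ∨ ¬p2)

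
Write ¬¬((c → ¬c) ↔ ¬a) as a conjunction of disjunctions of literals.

(c ∨ ¬a) ∧ (a ∨ ¬c)

¬¬((c → ¬c) ↔ ¬a)
= ¬¬(((c → ¬c) → ¬a) ∧ (¬a → (c → ¬c)))   (eliminate ↔)
= ¬¬((¬(c → ¬c) ∨ ¬a) ∧ (¬a → (c → ¬c)))   (eliminate →)
= ¬¬((¬(¬c ∨ ¬c) ∨ ¬a) ∧ (¬a → (c → ¬c)))   (eliminate →)
= ¬¬((¬(¬c ∨ ¬c) ∨ ¬a) ∧ (¬¬a ∨ (c → ¬c)))   (eliminate →)
= ¬¬((¬(¬c ∨ ¬c) ∨ ¬a) ∧ (¬¬a ∨ ¬c ∨ ¬c))   (eliminate →)
= (¬(¬c ∨ ¬c) ∨ ¬a) ∧ (¬¬a ∨ ¬c ∨ ¬c)   (double negation)
= ((¬¬c ∧ ¬¬c) ∨ ¬a) ∧ (¬¬a ∨ ¬c ∨ ¬c)   (De Morgan)
= ((c ∧ ¬¬c) ∨ ¬a) ∧ (¬¬a ∨ ¬c ∨ ¬c)   (double negation)
= ((c ∧ c) ∨ ¬a) ∧ (¬¬a ∨ ¬c ∨ ¬c)   (double negation)
= ((c ∧ c) ∨ ¬a) ∧ (a ∨ ¬c ∨ ¬c)   (double negation)
= (c ∨ ¬a) ∧ (c ∨ ¬a) ∧ (a ∨ ¬c ∨ ¬c)   (distribute ∨ over ∧)
= (c ∨ ¬a) ∧ (a ∨ ¬c)   (simplify)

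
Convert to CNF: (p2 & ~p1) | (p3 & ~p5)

(p2 & ~p1) | (p3 & ~p5)
≡ (p2 | p3) & (p2 | ~p5) & (~p1 | p3) & (~p1 | ~p5)   [distribute | over &]

(p2 | p3) & (p2 | ~p5) & (~p1 | p3) & (~p1 | ~p5)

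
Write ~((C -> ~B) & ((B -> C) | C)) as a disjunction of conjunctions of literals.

(C & B) | (B & ~C)

~((C -> ~B) & ((B -> C) | C))
= ~((~C | ~B) & ((B -> C) | C))   [eliminate ->]
= ~((~C | ~B) & (~B | C | C))   [eliminate ->]
= ~(~C | ~B) | ~(~B | C | C)   [De Morgan]
= (~~C & ~~B) | ~(~B | C | C)   [De Morgan]
= (C & ~~B) | ~(~B | C | C)   [double negation]
= (C & B) | ~(~B | C | C)   [double negation]
= (C & B) | (~~B & ~C & ~C)   [De Morgan]
= (C & B) | (B & ~C & ~C)   [double negation]
= (C & B) | (B & ~C)   [simplify]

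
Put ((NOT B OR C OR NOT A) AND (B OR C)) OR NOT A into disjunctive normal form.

((NOT B OR C OR NOT A) AND (B OR C)) OR NOT A
≡ (NOT B AND B) OR (NOT B AND C) OR (C AND B) OR (C AND C) OR (NOT A AND B) OR (NOT A AND C) OR NOT A   — distribute AND over OR
≡ C OR NOT A   — simplify

C OR NOT A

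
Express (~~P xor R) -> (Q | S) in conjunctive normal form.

(~~P xor R) -> (Q | S)
= ~(~~P xor R) | Q | S   [eliminate ->]
= ~((~~P | R) & ~(~~P & R)) | Q | S   [expand xor]
= ~(~~P | R) | ~~(~~P & R) | Q | S   [De Morgan]
= (~~~P & ~R) | ~~(~~P & R) | Q | S   [De Morgan]
= (~P & ~R) | ~~(~~P & R) | Q | S   [double negation]
= (~P & ~R) | (~~P & R) | Q | S   [double negation]
= (~P & ~R) | (P & R) | Q | S   [double negation]
= (~P | P | Q | S) & (~P | R | Q | S) & (~R | P | Q | S) & (~R | R | Q | S)   [distribute | over &]
= (~P | R | Q | S) & (~R | P | Q | S)   [simplify]

(~P | R | Q | S) & (~R | P | Q | S)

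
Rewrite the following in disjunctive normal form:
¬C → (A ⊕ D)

C ∨ (A ∧ ¬D) ∨ (¬A ∧ D)

¬C → (A ⊕ D)
≡ ¬¬C ∨ (A ⊕ D)   [eliminate →]
≡ ¬¬C ∨ (A ∧ ¬D) ∨ (¬A ∧ D)   [expand ⊕]
≡ C ∨ (A ∧ ¬D) ∨ (¬A ∧ D)   [double negation]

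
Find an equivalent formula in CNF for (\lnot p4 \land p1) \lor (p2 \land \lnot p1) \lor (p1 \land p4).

(\lnot p4 \land p1) \lor (p2 \land \lnot p1) \lor (p1 \land p4)
≡ (\lnot p4 \lor p2 \lor p1) \land (\lnot p4 \lor p2 \lor p4) \land (\lnot p4 \lor \lnot p1 \lor p1) \land (\lnot p4 \lor \lnot p1 \lor p4) \land (p1 \lor p2 \lor p1) \land (p1 \lor p2 \lor p4) \land (p1 \lor \lnot p1 \lor p1) \land (p1 \lor \lnot p1 \lor p4)   [distribute \lor over \land]
≡ p1 \lor p2   [simplify]

p1 \lor p2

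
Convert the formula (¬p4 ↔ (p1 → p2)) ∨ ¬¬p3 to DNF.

(p4 ∧ p1 ∧ ¬p2) ∨ (¬p1 ∧ ¬p4) ∨ (p2 ∧ ¬p4) ∨ p3

(¬p4 ↔ (p1 → p2)) ∨ ¬¬p3
≡ ((¬p4 → (p1 → p2)) ∧ ((p1 → p2) → ¬p4)) ∨ ¬¬p3   — eliminate ↔
≡ ((¬¬p4 ∨ (p1 → p2)) ∧ ((p1 → p2) → ¬p4)) ∨ ¬¬p3   — eliminate →
≡ ((¬¬p4 ∨ ¬p1 ∨ p2) ∧ ((p1 → p2) → ¬p4)) ∨ ¬¬p3   — eliminate →
≡ ((¬¬p4 ∨ ¬p1 ∨ p2) ∧ (¬(p1 → p2) ∨ ¬p4)) ∨ ¬¬p3   — eliminate →
≡ ((¬¬p4 ∨ ¬p1 ∨ p2) ∧ (¬(¬p1 ∨ p2) ∨ ¬p4)) ∨ ¬¬p3   — eliminate →
≡ ((p4 ∨ ¬p1 ∨ p2) ∧ (¬(¬p1 ∨ p2) ∨ ¬p4)) ∨ ¬¬p3   — double negation
≡ ((p4 ∨ ¬p1 ∨ p2) ∧ ((¬¬p1 ∧ ¬p2) ∨ ¬p4)) ∨ ¬¬p3   — De Morgan
≡ ((p4 ∨ ¬p1 ∨ p2) ∧ ((p1 ∧ ¬p2) ∨ ¬p4)) ∨ ¬¬p3   — double negation
≡ ((p4 ∨ ¬p1 ∨ p2) ∧ ((p1 ∧ ¬p2) ∨ ¬p4)) ∨ p3   — double negation
≡ (p4 ∧ p1 ∧ ¬p2) ∨ (p4 ∧ ¬p4) ∨ (¬p1 ∧ p1 ∧ ¬p2) ∨ (¬p1 ∧ ¬p4) ∨ (p2 ∧ p1 ∧ ¬p2) ∨ (p2 ∧ ¬p4) ∨ p3   — distribute ∧ over ∨
≡ (p4 ∧ p1 ∧ ¬p2) ∨ (¬p1 ∧ ¬p4) ∨ (p2 ∧ ¬p4) ∨ p3   — simplify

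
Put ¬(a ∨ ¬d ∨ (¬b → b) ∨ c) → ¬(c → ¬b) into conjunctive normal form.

¬(a ∨ ¬d ∨ (¬b → b) ∨ c) → ¬(c → ¬b)
⇔ ¬¬(a ∨ ¬d ∨ (¬b → b) ∨ c) ∨ ¬(c → ¬b)   (eliminate →)
⇔ ¬¬(a ∨ ¬d ∨ ¬¬b ∨ b ∨ c) ∨ ¬(c → ¬b)   (eliminate →)
⇔ ¬¬(a ∨ ¬d ∨ ¬¬b ∨ b ∨ c) ∨ ¬(¬c ∨ ¬b)   (eliminate →)
⇔ a ∨ ¬d ∨ ¬¬b ∨ b ∨ c ∨ ¬(¬c ∨ ¬b)   (double negation)
⇔ a ∨ ¬d ∨ b ∨ b ∨ c ∨ ¬(¬c ∨ ¬b)   (double negation)
⇔ a ∨ ¬d ∨ b ∨ b ∨ c ∨ (¬¬c ∧ ¬¬b)   (De Morgan)
⇔ a ∨ ¬d ∨ b ∨ b ∨ c ∨ (c ∧ ¬¬b)   (double negation)
⇔ a ∨ ¬d ∨ b ∨ b ∨ c ∨ (c ∧ b)   (double negation)
⇔ (a ∨ ¬d ∨ b ∨ b ∨ c ∨ c) ∧ (a ∨ ¬d ∨ b ∨ b ∨ c ∨ b)   (distribute ∨ over ∧)
⇔ a ∨ ¬d ∨ b ∨ c   (simplify)

a ∨ ¬d ∨ b ∨ c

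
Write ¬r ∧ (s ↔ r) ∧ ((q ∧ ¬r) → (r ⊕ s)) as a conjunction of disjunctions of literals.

¬r ∧ (s ↔ r) ∧ ((q ∧ ¬r) → (r ⊕ s))
≡ ¬r ∧ (s → r) ∧ (r → s) ∧ ((q ∧ ¬r) → (r ⊕ s))   [eliminate ↔]
≡ ¬r ∧ (¬s ∨ r) ∧ (r → s) ∧ ((q ∧ ¬r) → (r ⊕ s))   [eliminate →]
≡ ¬r ∧ (¬s ∨ r) ∧ (¬r ∨ s) ∧ ((q ∧ ¬r) → (r ⊕ s))   [eliminate →]
≡ ¬r ∧ (¬s ∨ r) ∧ (¬r ∨ s) ∧ (¬(q ∧ ¬r) ∨ (r ⊕ s))   [eliminate →]
≡ ¬r ∧ (¬s ∨ r) ∧ (¬r ∨ s) ∧ (¬(q ∧ ¬r) ∨ ((r ∨ s) ∧ ¬(r ∧ s)))   [expand ⊕]
≡ ¬r ∧ (¬s ∨ r) ∧ (¬r ∨ s) ∧ (¬q ∨ ¬¬r ∨ ((r ∨ s) ∧ ¬(r ∧ s)))   [De Morgan]
≡ ¬r ∧ (¬s ∨ r) ∧ (¬r ∨ s) ∧ (¬q ∨ r ∨ ((r ∨ s) ∧ ¬(r ∧ s)))   [double negation]
≡ ¬r ∧ (¬s ∨ r) ∧ (¬r ∨ s) ∧ (¬q ∨ r ∨ ((r ∨ s) ∧ (¬r ∨ ¬s)))   [De Morgan]
≡ ¬r ∧ (¬s ∨ r) ∧ (¬r ∨ s) ∧ (¬q ∨ r ∨ r ∨ s) ∧ (¬q ∨ r ∨ ¬r ∨ ¬s)   [distribute ∨ over ∧]
≡ ¬r ∧ (¬s ∨ r) ∧ (¬q ∨ r ∨ s)   [simplify]

¬r ∧ (¬s ∨ r) ∧ (¬q ∨ r ∨ s)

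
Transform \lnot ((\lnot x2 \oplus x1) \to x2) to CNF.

(x2 \lor \lnot x1) \land \lnot x2

\lnot ((\lnot x2 \oplus x1) \to x2)
≡ \lnot (\lnot (\lnot x2 \oplus x1) \lor x2)   [eliminate \to]
≡ \lnot (\lnot ((\lnot x2 \lor x1) \land \lnot (\lnot x2 \land x1)) \lor x2)   [expand \oplus]
≡ \lnot \lnot ((\lnot x2 \lor x1) \land \lnot (\lnot x2 \land x1)) \land \lnot x2   [De Morgan]
≡ (\lnot x2 \lor x1) \land \lnot (\lnot x2 \land x1) \land \lnot x2   [double negation]
≡ (\lnot x2 \lor x1) \land (\lnot \lnot x2 \lor \lnot x1) \land \lnot x2   [De Morgan]
≡ (\lnot x2 \lor x1) \land (x2 \lor \lnot x1) \land \lnot x2   [double negation]
≡ (x2 \lor \lnot x1) \land \lnot x2   [simplify]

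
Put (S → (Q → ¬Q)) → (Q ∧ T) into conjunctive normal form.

(S → (Q → ¬Q)) → (Q ∧ T)
≡ ¬(S → (Q → ¬Q)) ∨ (Q ∧ T)   [eliminate →]
≡ ¬(¬S ∨ (Q → ¬Q)) ∨ (Q ∧ T)   [eliminate →]
≡ ¬(¬S ∨ ¬Q ∨ ¬Q) ∨ (Q ∧ T)   [eliminate →]
≡ (¬¬S ∧ ¬¬Q ∧ ¬¬Q) ∨ (Q ∧ T)   [De Morgan]
≡ (S ∧ ¬¬Q ∧ ¬¬Q) ∨ (Q ∧ T)   [double negation]
≡ (S ∧ Q ∧ ¬¬Q) ∨ (Q ∧ T)   [double negation]
≡ (S ∧ Q ∧ Q) ∨ (Q ∧ T)   [double negation]
≡ (S ∨ Q) ∧ (S ∨ T) ∧ (Q ∨ Q) ∧ (Q ∨ T) ∧ (Q ∨ Q) ∧ (Q ∨ T)   [distribute ∨ over ∧]
≡ (S ∨ T) ∧ Q   [simplify]

(S ∨ T) ∧ Q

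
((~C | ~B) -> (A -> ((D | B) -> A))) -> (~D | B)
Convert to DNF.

((~C | ~B) -> (A -> ((D | B) -> A))) -> (~D | B)
≡ ~((~C | ~B) -> (A -> ((D | B) -> A))) | ~D | B   [eliminate ->]
≡ ~(~(~C | ~B) | (A -> ((D | B) -> A))) | ~D | B   [eliminate ->]
≡ ~(~(~C | ~B) | ~A | ((D | B) -> A)) | ~D | B   [eliminate ->]
≡ ~(~(~C | ~B) | ~A | ~(D | B) | A) | ~D | B   [eliminate ->]
≡ (~~(~C | ~B) & ~~A & ~~(D | B) & ~A) | ~D | B   [De Morgan]
≡ ((~C | ~B) & ~~A & ~~(D | B) & ~A) | ~D | B   [double negation]
≡ ((~C | ~B) & A & ~~(D | B) & ~A) | ~D | B   [double negation]
≡ ((~C | ~B) & A & (D | B) & ~A) | ~D | B   [double negation]
≡ (~C & A & D & ~A) | (~C & A & B & ~A) | (~B & A & D & ~A) | (~B & A & B & ~A) | ~D | B   [distribute & over |]
≡ ~D | B   [simplify]

~D | B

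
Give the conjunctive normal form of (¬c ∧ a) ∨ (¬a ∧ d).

(¬c ∧ a) ∨ (¬a ∧ d)
= (¬c ∨ ¬a) ∧ (¬c ∨ d) ∧ (a ∨ ¬a) ∧ (a ∨ d)
= (¬c ∨ ¬a) ∧ (¬c ∨ d) ∧ (a ∨ d)

(¬c ∨ ¬a) ∧ (¬c ∨ d) ∧ (a ∨ d)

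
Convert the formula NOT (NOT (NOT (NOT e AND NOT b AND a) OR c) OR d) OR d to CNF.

e OR b OR NOT a OR c OR d

NOT (NOT (NOT (NOT e AND NOT b AND a) OR c) OR d) OR d
⇔ (NOT NOT (NOT (NOT e AND NOT b AND a) OR c) AND NOT d) OR d
⇔ ((NOT (NOT e AND NOT b AND a) OR c) AND NOT d) OR d
⇔ ((NOT NOT e OR NOT NOT b OR NOT a OR c) AND NOT d) OR d
⇔ ((e OR NOT NOT b OR NOT a OR c) AND NOT d) OR d
⇔ ((e OR b OR NOT a OR c) AND NOT d) OR d
⇔ (e OR b OR NOT a OR c OR d) AND (NOT d OR d)
⇔ e OR b OR NOT a OR c OR d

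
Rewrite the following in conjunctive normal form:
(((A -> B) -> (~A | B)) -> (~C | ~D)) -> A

(((A -> B) -> (~A | B)) -> (~C | ~D)) -> A
≡ ~(((A -> B) -> (~A | B)) -> (~C | ~D)) | A   — eliminate ->
≡ ~(~((A -> B) -> (~A | B)) | ~C | ~D) | A   — eliminate ->
≡ ~(~(~(A -> B) | ~A | B) | ~C | ~D) | A   — eliminate ->
≡ ~(~(~(~A | B) | ~A | B) | ~C | ~D) | A   — eliminate ->
≡ (~~(~(~A | B) | ~A | B) & ~~C & ~~D) | A   — De Morgan
≡ ((~(~A | B) | ~A | B) & ~~C & ~~D) | A   — double negation
≡ (((~~A & ~B) | ~A | B) & ~~C & ~~D) | A   — De Morgan
≡ (((A & ~B) | ~A | B) & ~~C & ~~D) | A   — double negation
≡ (((A & ~B) | ~A | B) & C & ~~D) | A   — double negation
≡ (((A & ~B) | ~A | B) & C & D) | A   — double negation
≡ (A | ~A | B | A) & (~B | ~A | B | A) & (C | A) & (D | A)   — distribute | over &
≡ (C | A) & (D | A)   — simplify

(C | A) & (D | A)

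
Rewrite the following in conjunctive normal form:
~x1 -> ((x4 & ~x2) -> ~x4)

x1 | ~x4 | x2

~x1 -> ((x4 & ~x2) -> ~x4)
≡ ~~x1 | ((x4 & ~x2) -> ~x4)   — eliminate ->
≡ ~~x1 | ~(x4 & ~x2) | ~x4   — eliminate ->
≡ x1 | ~(x4 & ~x2) | ~x4   — double negation
≡ x1 | ~x4 | ~~x2 | ~x4   — De Morgan
≡ x1 | ~x4 | x2 | ~x4   — double negation
≡ x1 | ~x4 | x2   — simplify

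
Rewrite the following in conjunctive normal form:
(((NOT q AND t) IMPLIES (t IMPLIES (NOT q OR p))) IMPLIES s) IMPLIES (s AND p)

NOT s OR p

(((NOT q AND t) IMPLIES (t IMPLIES (NOT q OR p))) IMPLIES s) IMPLIES (s AND p)
≡ NOT (((NOT q AND t) IMPLIES (t IMPLIES (NOT q OR p))) IMPLIES s) OR (s AND p)   [eliminate IMPLIES]
≡ NOT (NOT ((NOT q AND t) IMPLIES (t IMPLIES (NOT q OR p))) OR s) OR (s AND p)   [eliminate IMPLIES]
≡ NOT (NOT (NOT (NOT q AND t) OR (t IMPLIES (NOT q OR p))) OR s) OR (s AND p)   [eliminate IMPLIES]
≡ NOT (NOT (NOT (NOT q AND t) OR NOT t OR NOT q OR p) OR s) OR (s AND p)   [eliminate IMPLIES]
≡ (NOT NOT (NOT (NOT q AND t) OR NOT t OR NOT q OR p) AND NOT s) OR (s AND p)   [De Morgan]
≡ ((NOT (NOT q AND t) OR NOT t OR NOT q OR p) AND NOT s) OR (s AND p)   [double negation]
≡ ((NOT NOT q OR NOT t OR NOT t OR NOT q OR p) AND NOT s) OR (s AND p)   [De Morgan]
≡ ((q OR NOT t OR NOT t OR NOT q OR p) AND NOT s) OR (s AND p)   [double negation]
≡ (q OR NOT t OR NOT t OR NOT q OR p OR s) AND (q OR NOT t OR NOT t OR NOT q OR p OR p) AND (NOT s OR s) AND (NOT s OR p)   [distribute OR over AND]
≡ NOT s OR p   [simplify]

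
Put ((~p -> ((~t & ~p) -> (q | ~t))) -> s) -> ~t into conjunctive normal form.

((~p -> ((~t & ~p) -> (q | ~t))) -> s) -> ~t
≡ ~((~p -> ((~t & ~p) -> (q | ~t))) -> s) | ~t   [eliminate ->]
≡ ~(~(~p -> ((~t & ~p) -> (q | ~t))) | s) | ~t   [eliminate ->]
≡ ~(~(~~p | ((~t & ~p) -> (q | ~t))) | s) | ~t   [eliminate ->]
≡ ~(~(~~p | ~(~t & ~p) | q | ~t) | s) | ~t   [eliminate ->]
≡ (~~(~~p | ~(~t & ~p) | q | ~t) & ~s) | ~t   [De Morgan]
≡ ((~~p | ~(~t & ~p) | q | ~t) & ~s) | ~t   [double negation]
≡ ((p | ~(~t & ~p) | q | ~t) & ~s) | ~t   [double negation]
≡ ((p | ~~t | ~~p | q | ~t) & ~s) | ~t   [De Morgan]
≡ ((p | t | ~~p | q | ~t) & ~s) | ~t   [double negation]
≡ ((p | t | p | q | ~t) & ~s) | ~t   [double negation]
≡ (p | t | p | q | ~t | ~t) & (~s | ~t)   [distribute | over &]
≡ ~s | ~t   [simplify]

~s | ~t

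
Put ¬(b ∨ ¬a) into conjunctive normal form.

¬b ∧ a

¬(b ∨ ¬a)
= ¬b ∧ ¬¬a   (De Morgan)
= ¬b ∧ a   (double negation)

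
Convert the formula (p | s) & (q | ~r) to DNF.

(p | s) & (q | ~r)
≡ (p & q) | (p & ~r) | (s & q) | (s & ~r)   — distribute & over |

(p & q) | (p & ~r) | (s & q) | (s & ~r)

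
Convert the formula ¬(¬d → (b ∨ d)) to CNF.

¬d ∧ ¬b

¬(¬d → (b ∨ d))
≡ ¬(¬¬d ∨ b ∨ d)   (eliminate →)
≡ ¬¬¬d ∧ ¬b ∧ ¬d   (De Morgan)
≡ ¬d ∧ ¬b ∧ ¬d   (double negation)
≡ ¬d ∧ ¬b   (simplify)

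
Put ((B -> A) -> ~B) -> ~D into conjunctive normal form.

((B -> A) -> ~B) -> ~D
≡ ~((B -> A) -> ~B) | ~D
≡ ~(~(B -> A) | ~B) | ~D
≡ ~(~(~B | A) | ~B) | ~D
≡ (~~(~B | A) & ~~B) | ~D
≡ ((~B | A) & ~~B) | ~D
≡ ((~B | A) & B) | ~D
≡ (~B | A | ~D) & (B | ~D)

(~B | A | ~D) & (B | ~D)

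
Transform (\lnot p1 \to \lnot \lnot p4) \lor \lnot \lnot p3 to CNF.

p1 \lor p4 \lor p3

(\lnot p1 \to \lnot \lnot p4) \lor \lnot \lnot p3
≡ \lnot \lnot p1 \lor \lnot \lnot p4 \lor \lnot \lnot p3   (eliminate \to)
≡ p1 \lor \lnot \lnot p4 \lor \lnot \lnot p3   (double negation)
≡ p1 \lor p4 \lor \lnot \lnot p3   (double negation)
≡ p1 \lor p4 \lor p3   (double negation)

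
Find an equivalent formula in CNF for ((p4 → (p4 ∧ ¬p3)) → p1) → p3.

¬p1 ∨ p3

((p4 → (p4 ∧ ¬p3)) → p1) → p3
= ¬((p4 → (p4 ∧ ¬p3)) → p1) ∨ p3   — eliminate →
= ¬(¬(p4 → (p4 ∧ ¬p3)) ∨ p1) ∨ p3   — eliminate →
= ¬(¬(¬p4 ∨ (p4 ∧ ¬p3)) ∨ p1) ∨ p3   — eliminate →
= (¬¬(¬p4 ∨ (p4 ∧ ¬p3)) ∧ ¬p1) ∨ p3   — De Morgan
= ((¬p4 ∨ (p4 ∧ ¬p3)) ∧ ¬p1) ∨ p3   — double negation
= (¬p4 ∨ p4 ∨ p3) ∧ (¬p4 ∨ ¬p3 ∨ p3) ∧ (¬p1 ∨ p3)   — distribute ∨ over ∧
= ¬p1 ∨ p3   — simplify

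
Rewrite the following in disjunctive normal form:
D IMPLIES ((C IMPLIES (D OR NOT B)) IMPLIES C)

NOT D OR C

D IMPLIES ((C IMPLIES (D OR NOT B)) IMPLIES C)
≡ NOT D OR ((C IMPLIES (D OR NOT B)) IMPLIES C)
≡ NOT D OR NOT (C IMPLIES (D OR NOT B)) OR C
≡ NOT D OR NOT (NOT C OR D OR NOT B) OR C
≡ NOT D OR (NOT NOT C AND NOT D AND NOT NOT B) OR C
≡ NOT D OR (C AND NOT D AND NOT NOT B) OR C
≡ NOT D OR (C AND NOT D AND B) OR C
≡ NOT D OR C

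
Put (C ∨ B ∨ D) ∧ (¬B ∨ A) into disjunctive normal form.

(C ∨ B ∨ D) ∧ (¬B ∨ A)
≡ (C ∧ ¬B) ∨ (C ∧ A) ∨ (B ∧ ¬B) ∨ (B ∧ A) ∨ (D ∧ ¬B) ∨ (D ∧ A)
≡ (C ∧ ¬B) ∨ (C ∧ A) ∨ (B ∧ A) ∨ (D ∧ ¬B) ∨ (D ∧ A)

(C ∧ ¬B) ∨ (C ∧ A) ∨ (B ∧ A) ∨ (D ∧ ¬B) ∨ (D ∧ A)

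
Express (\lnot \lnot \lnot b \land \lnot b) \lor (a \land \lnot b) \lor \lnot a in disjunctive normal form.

(\lnot \lnot \lnot b \land \lnot b) \lor (a \land \lnot b) \lor \lnot a
≡ (\lnot b \land \lnot b) \lor (a \land \lnot b) \lor \lnot a   [double negation]
≡ \lnot b \lor \lnot a   [simplify]

\lnot b \lor \lnot a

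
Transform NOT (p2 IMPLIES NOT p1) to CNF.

p2 AND p1

NOT (p2 IMPLIES NOT p1)
≡ NOT (NOT p2 OR NOT p1)   (eliminate IMPLIES)
≡ NOT NOT p2 AND NOT NOT p1   (De Morgan)
≡ p2 AND NOT NOT p1   (double negation)
≡ p2 AND p1   (double negation)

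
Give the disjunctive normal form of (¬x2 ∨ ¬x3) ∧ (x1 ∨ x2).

(¬x2 ∧ x1) ∨ (¬x3 ∧ x1) ∨ (¬x3 ∧ x2)

(¬x2 ∨ ¬x3) ∧ (x1 ∨ x2)
≡ (¬x2 ∧ x1) ∨ (¬x2 ∧ x2) ∨ (¬x3 ∧ x1) ∨ (¬x3 ∧ x2)   — distribute ∧ over ∨
≡ (¬x2 ∧ x1) ∨ (¬x3 ∧ x1) ∨ (¬x3 ∧ x2)   — simplify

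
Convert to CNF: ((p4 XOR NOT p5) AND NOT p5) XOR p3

(NOT p4 OR p5 OR p3) AND (NOT p5 OR p3) AND (p5 OR p4 OR NOT p3)

((p4 XOR NOT p5) AND NOT p5) XOR p3
= (((p4 XOR NOT p5) AND NOT p5) OR p3) AND NOT ((p4 XOR NOT p5) AND NOT p5 AND p3)   — expand XOR
= (((p4 OR NOT p5) AND NOT (p4 AND NOT p5) AND NOT p5) OR p3) AND NOT ((p4 XOR NOT p5) AND NOT p5 AND p3)   — expand XOR
= (((p4 OR NOT p5) AND NOT (p4 AND NOT p5) AND NOT p5) OR p3) AND NOT ((p4 OR NOT p5) AND NOT (p4 AND NOT p5) AND NOT p5 AND p3)   — expand XOR
= (((p4 OR NOT p5) AND (NOT p4 OR NOT NOT p5) AND NOT p5) OR p3) AND NOT ((p4 OR NOT p5) AND NOT (p4 AND NOT p5) AND NOT p5 AND p3)   — De Morgan
= (((p4 OR NOT p5) AND (NOT p4 OR p5) AND NOT p5) OR p3) AND NOT ((p4 OR NOT p5) AND NOT (p4 AND NOT p5) AND NOT p5 AND p3)   — double negation
= (((p4 OR NOT p5) AND (NOT p4 OR p5) AND NOT p5) OR p3) AND (NOT (p4 OR NOT p5) OR NOT NOT (p4 AND NOT p5) OR NOT NOT p5 OR NOT p3)   — De Morgan
= (((p4 OR NOT p5) AND (NOT p4 OR p5) AND NOT p5) OR p3) AND ((NOT p4 AND NOT NOT p5) OR NOT NOT (p4 AND NOT p5) OR NOT NOT p5 OR NOT p3)   — De Morgan
= (((p4 OR NOT p5) AND (NOT p4 OR p5) AND NOT p5) OR p3) AND ((NOT p4 AND p5) OR NOT NOT (p4 AND NOT p5) OR NOT NOT p5 OR NOT p3)   — double negation
= (((p4 OR NOT p5) AND (NOT p4 OR p5) AND NOT p5) OR p3) AND ((NOT p4 AND p5) OR (p4 AND NOT p5) OR NOT NOT p5 OR NOT p3)   — double negation
= (((p4 OR NOT p5) AND (NOT p4 OR p5) AND NOT p5) OR p3) AND ((NOT p4 AND p5) OR (p4 AND NOT p5) OR p5 OR NOT p3)   — double negation
= (p4 OR NOT p5 OR p3) AND (NOT p4 OR p5 OR p3) AND (NOT p5 OR p3) AND (NOT p4 OR p4 OR p5 OR NOT p3) AND (NOT p4 OR NOT p5 OR p5 OR NOT p3) AND (p5 OR p4 OR p5 OR NOT p3) AND (p5 OR NOT p5 OR p5 OR NOT p3)   — distribute OR over AND
= (NOT p4 OR p5 OR p3) AND (NOT p5 OR p3) AND (p5 OR p4 OR NOT p3)   — simplify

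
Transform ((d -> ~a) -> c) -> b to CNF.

((d -> ~a) -> c) -> b
≡ ~((d -> ~a) -> c) | b   (eliminate ->)
≡ ~(~(d -> ~a) | c) | b   (eliminate ->)
≡ ~(~(~d | ~a) | c) | b   (eliminate ->)
≡ (~~(~d | ~a) & ~c) | b   (De Morgan)
≡ ((~d | ~a) & ~c) | b   (double negation)
≡ (~d | ~a | b) & (~c | b)   (distribute | over &)

(~d | ~a | b) & (~c | b)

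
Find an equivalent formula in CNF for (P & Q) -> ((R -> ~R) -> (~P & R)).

~P | ~Q | R

(P & Q) -> ((R -> ~R) -> (~P & R))
= ~(P & Q) | ((R -> ~R) -> (~P & R))   [eliminate ->]
= ~(P & Q) | ~(R -> ~R) | (~P & R)   [eliminate ->]
= ~(P & Q) | ~(~R | ~R) | (~P & R)   [eliminate ->]
= ~P | ~Q | ~(~R | ~R) | (~P & R)   [De Morgan]
= ~P | ~Q | (~~R & ~~R) | (~P & R)   [De Morgan]
= ~P | ~Q | (R & ~~R) | (~P & R)   [double negation]
= ~P | ~Q | (R & R) | (~P & R)   [double negation]
= (~P | ~Q | R | ~P) & (~P | ~Q | R | R) & (~P | ~Q | R | ~P) & (~P | ~Q | R | R)   [distribute | over &]
= ~P | ~Q | R   [simplify]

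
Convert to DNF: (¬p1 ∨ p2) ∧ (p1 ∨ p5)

(¬p1 ∧ p5) ∨ (p2 ∧ p1) ∨ (p2 ∧ p5)

(¬p1 ∨ p2) ∧ (p1 ∨ p5)
⇔ (¬p1 ∧ p1) ∨ (¬p1 ∧ p5) ∨ (p2 ∧ p1) ∨ (p2 ∧ p5)   [distribute ∧ over ∨]
⇔ (¬p1 ∧ p5) ∨ (p2 ∧ p1) ∨ (p2 ∧ p5)   [simplify]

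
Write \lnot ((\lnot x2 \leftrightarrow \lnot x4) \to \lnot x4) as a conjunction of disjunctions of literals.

(x2 \lor \lnot x4) \land x4

\lnot ((\lnot x2 \leftrightarrow \lnot x4) \to \lnot x4)
≡ \lnot (\lnot (\lnot x2 \leftrightarrow \lnot x4) \lor \lnot x4)   [eliminate \to]
≡ \lnot (\lnot ((\lnot x2 \to \lnot x4) \land (\lnot x4 \to \lnot x2)) \lor \lnot x4)   [eliminate \leftrightarrow]
≡ \lnot (\lnot ((\lnot \lnot x2 \lor \lnot x4) \land (\lnot x4 \to \lnot x2)) \lor \lnot x4)   [eliminate \to]
≡ \lnot (\lnot ((\lnot \lnot x2 \lor \lnot x4) \land (\lnot \lnot x4 \lor \lnot x2)) \lor \lnot x4)   [eliminate \to]
≡ \lnot \lnot ((\lnot \lnot x2 \lor \lnot x4) \land (\lnot \lnot x4 \lor \lnot x2)) \land \lnot \lnot x4   [De Morgan]
≡ (\lnot \lnot x2 \lor \lnot x4) \land (\lnot \lnot x4 \lor \lnot x2) \land \lnot \lnot x4   [double negation]
≡ (x2 \lor \lnot x4) \land (\lnot \lnot x4 \lor \lnot x2) \land \lnot \lnot x4   [double negation]
≡ (x2 \lor \lnot x4) \land (x4 \lor \lnot x2) \land \lnot \lnot x4   [double negation]
≡ (x2 \lor \lnot x4) \land (x4 \lor \lnot x2) \land x4   [double negation]
≡ (x2 \lor \lnot x4) \land x4   [simplify]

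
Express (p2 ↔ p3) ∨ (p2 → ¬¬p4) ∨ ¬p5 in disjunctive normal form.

(p2 ↔ p3) ∨ (p2 → ¬¬p4) ∨ ¬p5
≡ ((p2 → p3) ∧ (p3 → p2)) ∨ (p2 → ¬¬p4) ∨ ¬p5   [eliminate ↔]
≡ ((¬p2 ∨ p3) ∧ (p3 → p2)) ∨ (p2 → ¬¬p4) ∨ ¬p5   [eliminate →]
≡ ((¬p2 ∨ p3) ∧ (¬p3 ∨ p2)) ∨ (p2 → ¬¬p4) ∨ ¬p5   [eliminate →]
≡ ((¬p2 ∨ p3) ∧ (¬p3 ∨ p2)) ∨ ¬p2 ∨ ¬¬p4 ∨ ¬p5   [eliminate →]
≡ ((¬p2 ∨ p3) ∧ (¬p3 ∨ p2)) ∨ ¬p2 ∨ p4 ∨ ¬p5   [double negation]
≡ (¬p2 ∧ ¬p3) ∨ (¬p2 ∧ p2) ∨ (p3 ∧ ¬p3) ∨ (p3 ∧ p2) ∨ ¬p2 ∨ p4 ∨ ¬p5   [distribute ∧ over ∨]
≡ (p3 ∧ p2) ∨ ¬p2 ∨ p4 ∨ ¬p5   [simplify]

(p3 ∧ p2) ∨ ¬p2 ∨ p4 ∨ ¬p5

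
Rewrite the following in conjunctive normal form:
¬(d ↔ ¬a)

(d ∨ ¬a) ∧ (a ∨ ¬d)

¬(d ↔ ¬a)
≡ ¬((d → ¬a) ∧ (¬a → d))   [eliminate ↔]
≡ ¬((¬d ∨ ¬a) ∧ (¬a → d))   [eliminate →]
≡ ¬((¬d ∨ ¬a) ∧ (¬¬a ∨ d))   [eliminate →]
≡ ¬(¬d ∨ ¬a) ∨ ¬(¬¬a ∨ d)   [De Morgan]
≡ (¬¬d ∧ ¬¬a) ∨ ¬(¬¬a ∨ d)   [De Morgan]
≡ (d ∧ ¬¬a) ∨ ¬(¬¬a ∨ d)   [double negation]
≡ (d ∧ a) ∨ ¬(¬¬a ∨ d)   [double negation]
≡ (d ∧ a) ∨ (¬¬¬a ∧ ¬d)   [De Morgan]
≡ (d ∧ a) ∨ (¬a ∧ ¬d)   [double negation]
≡ (d ∨ ¬a) ∧ (d ∨ ¬d) ∧ (a ∨ ¬a) ∧ (a ∨ ¬d)   [distribute ∨ over ∧]
≡ (d ∨ ¬a) ∧ (a ∨ ¬d)   [simplify]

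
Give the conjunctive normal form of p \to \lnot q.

p \to \lnot q
⇔ \lnot p \lor \lnot q   [eliminate \to]

\lnot p \lor \lnot q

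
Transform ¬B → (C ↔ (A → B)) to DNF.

B ∨ (¬C ∧ A ∧ ¬B) ∨ (¬A ∧ C)

¬B → (C ↔ (A → B))
= ¬¬B ∨ (C ↔ (A → B))   (eliminate →)
= ¬¬B ∨ ((C → (A → B)) ∧ ((A → B) → C))   (eliminate ↔)
= ¬¬B ∨ ((¬C ∨ (A → B)) ∧ ((A → B) → C))   (eliminate →)
= ¬¬B ∨ ((¬C ∨ ¬A ∨ B) ∧ ((A → B) → C))   (eliminate →)
= ¬¬B ∨ ((¬C ∨ ¬A ∨ B) ∧ (¬(A → B) ∨ C))   (eliminate →)
= ¬¬B ∨ ((¬C ∨ ¬A ∨ B) ∧ (¬(¬A ∨ B) ∨ C))   (eliminate →)
= B ∨ ((¬C ∨ ¬A ∨ B) ∧ (¬(¬A ∨ B) ∨ C))   (double negation)
= B ∨ ((¬C ∨ ¬A ∨ B) ∧ ((¬¬A ∧ ¬B) ∨ C))   (De Morgan)
= B ∨ ((¬C ∨ ¬A ∨ B) ∧ ((A ∧ ¬B) ∨ C))   (double negation)
= B ∨ (¬C ∧ A ∧ ¬B) ∨ (¬C ∧ C) ∨ (¬A ∧ A ∧ ¬B) ∨ (¬A ∧ C) ∨ (B ∧ A ∧ ¬B) ∨ (B ∧ C)   (distribute ∧ over ∨)
= B ∨ (¬C ∧ A ∧ ¬B) ∨ (¬A ∧ C)   (simplify)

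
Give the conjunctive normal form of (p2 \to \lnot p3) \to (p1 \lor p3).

(p2 \to \lnot p3) \to (p1 \lor p3)
≡ \lnot (p2 \to \lnot p3) \lor p1 \lor p3   (eliminate \to)
≡ \lnot (\lnot p2 \lor \lnot p3) \lor p1 \lor p3   (eliminate \to)
≡ (\lnot \lnot p2 \land \lnot \lnot p3) \lor p1 \lor p3   (De Morgan)
≡ (p2 \land \lnot \lnot p3) \lor p1 \lor p3   (double negation)
≡ (p2 \land p3) \lor p1 \lor p3   (double negation)
≡ (p2 \lor p1 \lor p3) \land (p3 \lor p1 \lor p3)   (distribute \lor over \land)
≡ p3 \lor p1   (simplify)

p3 \lor p1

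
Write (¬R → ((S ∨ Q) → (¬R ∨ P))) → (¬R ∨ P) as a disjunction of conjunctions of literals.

¬R ∨ P

(¬R → ((S ∨ Q) → (¬R ∨ P))) → (¬R ∨ P)
= ¬(¬R → ((S ∨ Q) → (¬R ∨ P))) ∨ ¬R ∨ P   [eliminate →]
= ¬(¬¬R ∨ ((S ∨ Q) → (¬R ∨ P))) ∨ ¬R ∨ P   [eliminate →]
= ¬(¬¬R ∨ ¬(S ∨ Q) ∨ ¬R ∨ P) ∨ ¬R ∨ P   [eliminate →]
= (¬¬¬R ∧ ¬¬(S ∨ Q) ∧ ¬¬R ∧ ¬P) ∨ ¬R ∨ P   [De Morgan]
= (¬R ∧ ¬¬(S ∨ Q) ∧ ¬¬R ∧ ¬P) ∨ ¬R ∨ P   [double negation]
= (¬R ∧ (S ∨ Q) ∧ ¬¬R ∧ ¬P) ∨ ¬R ∨ P   [double negation]
= (¬R ∧ (S ∨ Q) ∧ R ∧ ¬P) ∨ ¬R ∨ P   [double negation]
= (¬R ∧ S ∧ R ∧ ¬P) ∨ (¬R ∧ Q ∧ R ∧ ¬P) ∨ ¬R ∨ P   [distribute ∧ over ∨]
= ¬R ∨ P   [simplify]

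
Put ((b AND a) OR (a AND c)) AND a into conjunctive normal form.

(b OR c) AND a

((b AND a) OR (a AND c)) AND a
≡ (b OR a) AND (b OR c) AND (a OR a) AND (a OR c) AND a
≡ (b OR c) AND a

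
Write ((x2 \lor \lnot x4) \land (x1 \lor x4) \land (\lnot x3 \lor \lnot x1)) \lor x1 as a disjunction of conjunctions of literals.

((x2 \lor \lnot x4) \land (x1 \lor x4) \land (\lnot x3 \lor \lnot x1)) \lor x1
≡ (x2 \land x1 \land \lnot x3) \lor (x2 \land x1 \land \lnot x1) \lor (x2 \land x4 \land \lnot x3) \lor (x2 \land x4 \land \lnot x1) \lor (\lnot x4 \land x1 \land \lnot x3) \lor (\lnot x4 \land x1 \land \lnot x1) \lor (\lnot x4 \land x4 \land \lnot x3) \lor (\lnot x4 \land x4 \land \lnot x1) \lor x1   [distribute \land over \lor]
≡ (x2 \land x4 \land \lnot x3) \lor (x2 \land x4 \land \lnot x1) \lor x1   [simplify]

(x2 \land x4 \land \lnot x3) \lor (x2 \land x4 \land \lnot x1) \lor x1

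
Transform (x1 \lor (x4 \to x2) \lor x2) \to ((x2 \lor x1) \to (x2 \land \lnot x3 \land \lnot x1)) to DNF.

(x1 \lor (x4 \to x2) \lor x2) \to ((x2 \lor x1) \to (x2 \land \lnot x3 \land \lnot x1))
⇔ \lnot (x1 \lor (x4 \to x2) \lor x2) \lor ((x2 \lor x1) \to (x2 \land \lnot x3 \land \lnot x1))   — eliminate \to
⇔ \lnot (x1 \lor \lnot x4 \lor x2 \lor x2) \lor ((x2 \lor x1) \to (x2 \land \lnot x3 \land \lnot x1))   — eliminate \to
⇔ \lnot (x1 \lor \lnot x4 \lor x2 \lor x2) \lor \lnot (x2 \lor x1) \lor (x2 \land \lnot x3 \land \lnot x1)   — eliminate \to
⇔ (\lnot x1 \land \lnot \lnot x4 \land \lnot x2 \land \lnot x2) \lor \lnot (x2 \lor x1) \lor (x2 \land \lnot x3 \land \lnot x1)   — De Morgan
⇔ (\lnot x1 \land x4 \land \lnot x2 \land \lnot x2) \lor \lnot (x2 \lor x1) \lor (x2 \land \lnot x3 \land \lnot x1)   — double negation
⇔ (\lnot x1 \land x4 \land \lnot x2 \land \lnot x2) \lor (\lnot x2 \land \lnot x1) \lor (x2 \land \lnot x3 \land \lnot x1)   — De Morgan
⇔ (\lnot x2 \land \lnot x1) \lor (x2 \land \lnot x3 \land \lnot x1)   — simplify

(\lnot x2 \land \lnot x1) \lor (x2 \land \lnot x3 \land \lnot x1)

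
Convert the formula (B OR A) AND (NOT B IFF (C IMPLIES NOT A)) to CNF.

(B OR A) AND (NOT B IFF (C IMPLIES NOT A))
≡ (B OR A) AND (NOT B IMPLIES (C IMPLIES NOT A)) AND ((C IMPLIES NOT A) IMPLIES NOT B)   [eliminate IFF]
≡ (B OR A) AND (NOT NOT B OR (C IMPLIES NOT A)) AND ((C IMPLIES NOT A) IMPLIES NOT B)   [eliminate IMPLIES]
≡ (B OR A) AND (NOT NOT B OR NOT C OR NOT A) AND ((C IMPLIES NOT A) IMPLIES NOT B)   [eliminate IMPLIES]
≡ (B OR A) AND (NOT NOT B OR NOT C OR NOT A) AND (NOT (C IMPLIES NOT A) OR NOT B)   [eliminate IMPLIES]
≡ (B OR A) AND (NOT NOT B OR NOT C OR NOT A) AND (NOT (NOT C OR NOT A) OR NOT B)   [eliminate IMPLIES]
≡ (B OR A) AND (B OR NOT C OR NOT A) AND (NOT (NOT C OR NOT A) OR NOT B)   [double negation]
≡ (B OR A) AND (B OR NOT C OR NOT A) AND ((NOT NOT C AND NOT NOT A) OR NOT B)   [De Morgan]
≡ (B OR A) AND (B OR NOT C OR NOT A) AND ((C AND NOT NOT A) OR NOT B)   [double negation]
≡ (B OR A) AND (B OR NOT C OR NOT A) AND ((C AND A) OR NOT B)   [double negation]
≡ (B OR A) AND (B OR NOT C OR NOT A) AND (C OR NOT B) AND (A OR NOT B)   [distribute OR over AND]

(B OR A) AND (B OR NOT C OR NOT A) AND (C OR NOT B) AND (A OR NOT B)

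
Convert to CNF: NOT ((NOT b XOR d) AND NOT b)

b OR d

NOT ((NOT b XOR d) AND NOT b)
= NOT ((NOT b OR d) AND NOT (NOT b AND d) AND NOT b)   [expand XOR]
= NOT (NOT b OR d) OR NOT NOT (NOT b AND d) OR NOT NOT b   [De Morgan]
= (NOT NOT b AND NOT d) OR NOT NOT (NOT b AND d) OR NOT NOT b   [De Morgan]
= (b AND NOT d) OR NOT NOT (NOT b AND d) OR NOT NOT b   [double negation]
= (b AND NOT d) OR (NOT b AND d) OR NOT NOT b   [double negation]
= (b AND NOT d) OR (NOT b AND d) OR b   [double negation]
= (b OR NOT b OR b) AND (b OR d OR b) AND (NOT d OR NOT b OR b) AND (NOT d OR d OR b)   [distribute OR over AND]
= b OR d   [simplify]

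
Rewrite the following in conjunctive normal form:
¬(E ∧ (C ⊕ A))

(¬E ∨ ¬C ∨ A) ∧ (¬E ∨ ¬A ∨ C)

¬(E ∧ (C ⊕ A))
≡ ¬(E ∧ (C ∨ A) ∧ ¬(C ∧ A))   [expand ⊕]
≡ ¬E ∨ ¬(C ∨ A) ∨ ¬¬(C ∧ A)   [De Morgan]
≡ ¬E ∨ (¬C ∧ ¬A) ∨ ¬¬(C ∧ A)   [De Morgan]
≡ ¬E ∨ (¬C ∧ ¬A) ∨ (C ∧ A)   [double negation]
≡ (¬E ∨ ¬C ∨ C) ∧ (¬E ∨ ¬C ∨ A) ∧ (¬E ∨ ¬A ∨ C) ∧ (¬E ∨ ¬A ∨ A)   [distribute ∨ over ∧]
≡ (¬E ∨ ¬C ∨ A) ∧ (¬E ∨ ¬A ∨ C)   [simplify]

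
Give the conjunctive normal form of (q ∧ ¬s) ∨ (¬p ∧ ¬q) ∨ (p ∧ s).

(q ∧ ¬s) ∨ (¬p ∧ ¬q) ∨ (p ∧ s)
= (q ∨ ¬p ∨ p) ∧ (q ∨ ¬p ∨ s) ∧ (q ∨ ¬q ∨ p) ∧ (q ∨ ¬q ∨ s) ∧ (¬s ∨ ¬p ∨ p) ∧ (¬s ∨ ¬p ∨ s) ∧ (¬s ∨ ¬q ∨ p) ∧ (¬s ∨ ¬q ∨ s)   [distribute ∨ over ∧]
= (q ∨ ¬p ∨ s) ∧ (¬s ∨ ¬q ∨ p)   [simplify]

(q ∨ ¬p ∨ s) ∧ (¬s ∨ ¬q ∨ p)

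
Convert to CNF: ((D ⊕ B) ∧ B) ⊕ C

((D ⊕ B) ∧ B) ⊕ C
≡ (((D ⊕ B) ∧ B) ∨ C) ∧ ¬((D ⊕ B) ∧ B ∧ C)   (expand ⊕)
≡ (((D ∨ B) ∧ ¬(D ∧ B) ∧ B) ∨ C) ∧ ¬((D ⊕ B) ∧ B ∧ C)   (expand ⊕)
≡ (((D ∨ B) ∧ ¬(D ∧ B) ∧ B) ∨ C) ∧ ¬((D ∨ B) ∧ ¬(D ∧ B) ∧ B ∧ C)   (expand ⊕)
≡ (((D ∨ B) ∧ (¬D ∨ ¬B) ∧ B) ∨ C) ∧ ¬((D ∨ B) ∧ ¬(D ∧ B) ∧ B ∧ C)   (De Morgan)
≡ (((D ∨ B) ∧ (¬D ∨ ¬B) ∧ B) ∨ C) ∧ (¬(D ∨ B) ∨ ¬¬(D ∧ B) ∨ ¬B ∨ ¬C)   (De Morgan)
≡ (((D ∨ B) ∧ (¬D ∨ ¬B) ∧ B) ∨ C) ∧ ((¬D ∧ ¬B) ∨ ¬¬(D ∧ B) ∨ ¬B ∨ ¬C)   (De Morgan)
≡ (((D ∨ B) ∧ (¬D ∨ ¬B) ∧ B) ∨ C) ∧ ((¬D ∧ ¬B) ∨ (D ∧ B) ∨ ¬B ∨ ¬C)   (double negation)
≡ (D ∨ B ∨ C) ∧ (¬D ∨ ¬B ∨ C) ∧ (B ∨ C) ∧ (¬D ∨ D ∨ ¬B ∨ ¬C) ∧ (¬D ∨ B ∨ ¬B ∨ ¬C) ∧ (¬B ∨ D ∨ ¬B ∨ ¬C) ∧ (¬B ∨ B ∨ ¬B ∨ ¬C)   (distribute ∨ over ∧)
≡ (¬D ∨ ¬B ∨ C) ∧ (B ∨ C) ∧ (¬B ∨ D ∨ ¬C)   (simplify)

(¬D ∨ ¬B ∨ C) ∧ (B ∨ C) ∧ (¬B ∨ D ∨ ¬C)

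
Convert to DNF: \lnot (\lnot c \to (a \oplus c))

\lnot (\lnot c \to (a \oplus c))
≡ \lnot (\lnot \lnot c \lor (a \oplus c))   [eliminate \to]
≡ \lnot (\lnot \lnot c \lor (a \land \lnot c) \lor (\lnot a \land c))   [expand \oplus]
≡ \lnot \lnot \lnot c \land \lnot (a \land \lnot c) \land \lnot (\lnot a \land c)   [De Morgan]
≡ \lnot c \land \lnot (a \land \lnot c) \land \lnot (\lnot a \land c)   [double negation]
≡ \lnot c \land (\lnot a \lor \lnot \lnot c) \land \lnot (\lnot a \land c)   [De Morgan]
≡ \lnot c \land (\lnot a \lor c) \land \lnot (\lnot a \land c)   [double negation]
≡ \lnot c \land (\lnot a \lor c) \land (\lnot \lnot a \lor \lnot c)   [De Morgan]
≡ \lnot c \land (\lnot a \lor c) \land (a \lor \lnot c)   [double negation]
≡ (\lnot c \land \lnot a \land a) \lor (\lnot c \land \lnot a \land \lnot c) \lor (\lnot c \land c \land a) \lor (\lnot c \land c \land \lnot c)   [distribute \land over \lor]
≡ \lnot c \land \lnot a   [simplify]

\lnot c \land \lnot a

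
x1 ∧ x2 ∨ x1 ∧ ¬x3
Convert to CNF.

x1 ∧ x2 ∨ x1 ∧ ¬x3
≡ (x1 ∨ x1) ∧ (x1 ∨ ¬x3) ∧ (x2 ∨ x1) ∧ (x2 ∨ ¬x3)   [distribute ∨ over ∧]
≡ x1 ∧ (x2 ∨ ¬x3)   [simplify]

x1 ∧ (x2 ∨ ¬x3)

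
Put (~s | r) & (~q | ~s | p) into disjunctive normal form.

(~s | r) & (~q | ~s | p)
≡ (~s & ~q) | (~s & ~s) | (~s & p) | (r & ~q) | (r & ~s) | (r & p)   [distribute & over |]
≡ ~s | (r & ~q) | (r & p)   [simplify]

~s | (r & ~q) | (r & p)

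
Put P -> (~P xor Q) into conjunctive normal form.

P -> (~P xor Q)
≡ ~P | (~P xor Q)   (eliminate ->)
≡ ~P | ((~P | Q) & ~(~P & Q))   (expand xor)
≡ ~P | ((~P | Q) & (~~P | ~Q))   (De Morgan)
≡ ~P | ((~P | Q) & (P | ~Q))   (double negation)
≡ (~P | ~P | Q) & (~P | P | ~Q)   (distribute | over &)
≡ ~P | Q   (simplify)

~P | Q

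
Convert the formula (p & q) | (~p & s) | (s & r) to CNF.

(p & q) | (~p & s) | (s & r)
≡ (p | ~p | s) & (p | ~p | r) & (p | s | s) & (p | s | r) & (q | ~p | s) & (q | ~p | r) & (q | s | s) & (q | s | r)
≡ (p | s) & (q | ~p | r) & (q | s)

(p | s) & (q | ~p | r) & (q | s)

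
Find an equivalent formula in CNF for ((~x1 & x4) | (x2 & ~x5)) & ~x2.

(~x1 | x2) & (~x1 | ~x5) & (x4 | x2) & (x4 | ~x5) & ~x2

((~x1 & x4) | (x2 & ~x5)) & ~x2
≡ (~x1 | x2) & (~x1 | ~x5) & (x4 | x2) & (x4 | ~x5) & ~x2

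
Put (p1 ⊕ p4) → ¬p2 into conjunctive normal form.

(¬p1 ∨ p4 ∨ ¬p2) ∧ (¬p4 ∨ p1 ∨ ¬p2)

(p1 ⊕ p4) → ¬p2
⇔ ¬(p1 ⊕ p4) ∨ ¬p2   [eliminate →]
⇔ ¬((p1 ∨ p4) ∧ ¬(p1 ∧ p4)) ∨ ¬p2   [expand ⊕]
⇔ ¬(p1 ∨ p4) ∨ ¬¬(p1 ∧ p4) ∨ ¬p2   [De Morgan]
⇔ (¬p1 ∧ ¬p4) ∨ ¬¬(p1 ∧ p4) ∨ ¬p2   [De Morgan]
⇔ (¬p1 ∧ ¬p4) ∨ (p1 ∧ p4) ∨ ¬p2   [double negation]
⇔ (¬p1 ∨ p1 ∨ ¬p2) ∧ (¬p1 ∨ p4 ∨ ¬p2) ∧ (¬p4 ∨ p1 ∨ ¬p2) ∧ (¬p4 ∨ p4 ∨ ¬p2)   [distribute ∨ over ∧]
⇔ (¬p1 ∨ p4 ∨ ¬p2) ∧ (¬p4 ∨ p1 ∨ ¬p2)   [simplify]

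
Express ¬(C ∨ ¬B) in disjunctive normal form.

¬(C ∨ ¬B)
= ¬C ∧ ¬¬B   [De Morgan]
= ¬C ∧ B   [double negation]

¬C ∧ B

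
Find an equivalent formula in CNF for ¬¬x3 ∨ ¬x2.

¬¬x3 ∨ ¬x2
= x3 ∨ ¬x2   [double negation]

x3 ∨ ¬x2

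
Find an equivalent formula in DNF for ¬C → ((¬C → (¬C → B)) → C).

C ∨ (¬C ∧ ¬B)

¬C → ((¬C → (¬C → B)) → C)
≡ ¬¬C ∨ ((¬C → (¬C → B)) → C)   [eliminate →]
≡ ¬¬C ∨ ¬(¬C → (¬C → B)) ∨ C   [eliminate →]
≡ ¬¬C ∨ ¬(¬¬C ∨ (¬C → B)) ∨ C   [eliminate →]
≡ ¬¬C ∨ ¬(¬¬C ∨ ¬¬C ∨ B) ∨ C   [eliminate →]
≡ C ∨ ¬(¬¬C ∨ ¬¬C ∨ B) ∨ C   [double negation]
≡ C ∨ (¬¬¬C ∧ ¬¬¬C ∧ ¬B) ∨ C   [De Morgan]
≡ C ∨ (¬C ∧ ¬¬¬C ∧ ¬B) ∨ C   [double negation]
≡ C ∨ (¬C ∧ ¬C ∧ ¬B) ∨ C   [double negation]
≡ C ∨ (¬C ∧ ¬B)   [simplify]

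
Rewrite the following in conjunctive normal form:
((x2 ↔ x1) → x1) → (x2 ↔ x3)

(¬x2 ∨ x1 ∨ x3) ∧ (¬x1 ∨ x2 ∨ ¬x3) ∧ (¬x1 ∨ ¬x2 ∨ x3)

((x2 ↔ x1) → x1) → (x2 ↔ x3)
⇔ ¬((x2 ↔ x1) → x1) ∨ (x2 ↔ x3)   [eliminate →]
⇔ ¬(¬(x2 ↔ x1) ∨ x1) ∨ (x2 ↔ x3)   [eliminate →]
⇔ ¬(¬((x2 → x1) ∧ (x1 → x2)) ∨ x1) ∨ (x2 ↔ x3)   [eliminate ↔]
⇔ ¬(¬((¬x2 ∨ x1) ∧ (x1 → x2)) ∨ x1) ∨ (x2 ↔ x3)   [eliminate →]
⇔ ¬(¬((¬x2 ∨ x1) ∧ (¬x1 ∨ x2)) ∨ x1) ∨ (x2 ↔ x3)   [eliminate →]
⇔ ¬(¬((¬x2 ∨ x1) ∧ (¬x1 ∨ x2)) ∨ x1) ∨ ((x2 → x3) ∧ (x3 → x2))   [eliminate ↔]
⇔ ¬(¬((¬x2 ∨ x1) ∧ (¬x1 ∨ x2)) ∨ x1) ∨ ((¬x2 ∨ x3) ∧ (x3 → x2))   [eliminate →]
⇔ ¬(¬((¬x2 ∨ x1) ∧ (¬x1 ∨ x2)) ∨ x1) ∨ ((¬x2 ∨ x3) ∧ (¬x3 ∨ x2))   [eliminate →]
⇔ (¬¬((¬x2 ∨ x1) ∧ (¬x1 ∨ x2)) ∧ ¬x1) ∨ ((¬x2 ∨ x3) ∧ (¬x3 ∨ x2))   [De Morgan]
⇔ ((¬x2 ∨ x1) ∧ (¬x1 ∨ x2) ∧ ¬x1) ∨ ((¬x2 ∨ x3) ∧ (¬x3 ∨ x2))   [double negation]
⇔ (¬x2 ∨ x1 ∨ ¬x2 ∨ x3) ∧ (¬x2 ∨ x1 ∨ ¬x3 ∨ x2) ∧ (¬x1 ∨ x2 ∨ ¬x2 ∨ x3) ∧ (¬x1 ∨ x2 ∨ ¬x3 ∨ x2) ∧ (¬x1 ∨ ¬x2 ∨ x3) ∧ (¬x1 ∨ ¬x3 ∨ x2)   [distribute ∨ over ∧]
⇔ (¬x2 ∨ x1 ∨ x3) ∧ (¬x1 ∨ x2 ∨ ¬x3) ∧ (¬x1 ∨ ¬x2 ∨ x3)   [simplify]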